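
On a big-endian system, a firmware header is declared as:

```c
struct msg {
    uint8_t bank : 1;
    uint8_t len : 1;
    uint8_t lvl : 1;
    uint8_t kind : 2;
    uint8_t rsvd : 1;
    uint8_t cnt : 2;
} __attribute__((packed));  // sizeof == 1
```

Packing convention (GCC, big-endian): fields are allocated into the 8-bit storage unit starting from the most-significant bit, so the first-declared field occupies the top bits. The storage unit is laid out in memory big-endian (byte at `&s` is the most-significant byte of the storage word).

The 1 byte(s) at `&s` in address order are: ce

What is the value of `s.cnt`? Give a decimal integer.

2

[0]=0xce (big-endian) → word 0xce
bank:1 @ bit 7 → (0xce>>7)&0x1 = 0x1
len:1 @ bit 6 → (0xce>>6)&0x1 = 0x1
lvl:1 @ bit 5 → (0xce>>5)&0x1 = 0x0
kind:2 @ bit 3 → (0xce>>3)&0x3 = 0x1
rsvd:1 @ bit 2 → (0xce>>2)&0x1 = 0x1
cnt:2 @ bit 0 → (0xce>>0)&0x3 = 0x2  ←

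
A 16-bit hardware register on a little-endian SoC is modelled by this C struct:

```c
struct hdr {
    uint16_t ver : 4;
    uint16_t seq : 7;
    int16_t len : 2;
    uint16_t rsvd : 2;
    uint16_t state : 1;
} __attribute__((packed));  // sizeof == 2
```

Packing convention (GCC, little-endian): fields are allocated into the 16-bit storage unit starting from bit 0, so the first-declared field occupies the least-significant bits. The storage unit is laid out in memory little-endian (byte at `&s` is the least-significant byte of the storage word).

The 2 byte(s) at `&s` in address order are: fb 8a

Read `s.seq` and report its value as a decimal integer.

47

[0]=0xfb [1]=0x8a (little-endian) → word 0x8afb
ver [0+:4] = (word>>0) & 0xf = 11
seq [4+:7] = (word>>4) & 0x7f = 47  ←
len [11+:2] = (word>>11) & 0x3 = 1
rsvd [13+:2] = (word>>13) & 0x3 = 0
state [15+:1] = (word>>15) & 0x1 = 1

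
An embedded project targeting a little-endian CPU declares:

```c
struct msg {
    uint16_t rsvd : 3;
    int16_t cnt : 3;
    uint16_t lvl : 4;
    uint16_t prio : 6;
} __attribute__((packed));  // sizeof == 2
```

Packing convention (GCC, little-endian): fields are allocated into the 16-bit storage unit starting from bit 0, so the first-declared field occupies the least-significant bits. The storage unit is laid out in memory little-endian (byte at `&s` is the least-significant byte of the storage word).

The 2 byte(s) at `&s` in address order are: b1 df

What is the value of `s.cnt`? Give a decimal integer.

[0]=0xb1 [1]=0xdf (little-endian) → word 0xdfb1
rsvd [0+:3] = (word>>0) & 0x7 = 1
cnt [3+:3] = (word>>3) & 0x7 = 6  ←
lvl [6+:4] = (word>>6) & 0xf = 14
prio [10+:6] = (word>>10) & 0x3f = 55
cnt signed 3b, MSB=1: 6 - 8 = -2

-2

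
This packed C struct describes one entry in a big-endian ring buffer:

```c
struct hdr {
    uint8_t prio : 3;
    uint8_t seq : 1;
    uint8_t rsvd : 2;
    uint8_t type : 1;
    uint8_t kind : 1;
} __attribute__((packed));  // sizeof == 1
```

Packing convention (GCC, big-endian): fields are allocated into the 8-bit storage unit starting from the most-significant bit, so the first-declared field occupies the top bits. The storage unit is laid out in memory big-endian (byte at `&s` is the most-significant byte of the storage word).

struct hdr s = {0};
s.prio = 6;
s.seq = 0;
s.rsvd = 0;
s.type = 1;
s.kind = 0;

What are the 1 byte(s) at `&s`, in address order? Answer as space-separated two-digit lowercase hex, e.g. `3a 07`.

c2

prio (3b) val=6 bits=0x6 at bit 5: 0xc0
seq (1b) val=0 bits=0x0 at bit 4: 0xc0
rsvd (2b) val=0 bits=0x0 at bit 2: 0xc0
type (1b) val=1 bits=0x1 at bit 1: 0xc2
kind (1b) val=0 bits=0x0 at bit 0: 0xc2
word = 0xc2 → big-endian bytes:
  [0]=0xc2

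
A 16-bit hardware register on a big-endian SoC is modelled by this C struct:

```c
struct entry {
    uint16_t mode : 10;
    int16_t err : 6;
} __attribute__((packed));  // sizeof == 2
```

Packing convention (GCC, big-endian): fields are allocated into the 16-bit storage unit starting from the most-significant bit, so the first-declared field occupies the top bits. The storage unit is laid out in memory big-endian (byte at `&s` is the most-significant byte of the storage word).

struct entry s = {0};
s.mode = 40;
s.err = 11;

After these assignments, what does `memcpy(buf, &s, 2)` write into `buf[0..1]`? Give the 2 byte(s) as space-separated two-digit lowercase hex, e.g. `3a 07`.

mode:10 = 40 → 0x28 << 6 → word 0x0a00
err:6 = 11 → 0xb << 0 → word 0x0a0b
word = 0x0a0b → big-endian bytes:
  [0]=0x0a  [1]=0x0b

0a 0b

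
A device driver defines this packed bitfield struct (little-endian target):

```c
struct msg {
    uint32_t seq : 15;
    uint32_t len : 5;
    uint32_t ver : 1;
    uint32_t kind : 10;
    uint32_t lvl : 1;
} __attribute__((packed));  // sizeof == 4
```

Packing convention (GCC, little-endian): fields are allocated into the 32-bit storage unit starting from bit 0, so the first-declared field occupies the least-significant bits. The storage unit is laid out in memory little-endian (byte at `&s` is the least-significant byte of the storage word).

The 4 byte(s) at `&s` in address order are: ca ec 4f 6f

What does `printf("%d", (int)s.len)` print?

[0]=0xca [1]=0xec [2]=0x4f [3]=0x6f (little-endian) → word 0x6f4fecca
seq [0+:15] = (word>>0) & 0x7fff = 27850
len [15+:5] = (word>>15) & 0x1f = 31  ←
ver [20+:1] = (word>>20) & 0x1 = 0
kind [21+:10] = (word>>21) & 0x3ff = 890
lvl [31+:1] = (word>>31) & 0x1 = 0

31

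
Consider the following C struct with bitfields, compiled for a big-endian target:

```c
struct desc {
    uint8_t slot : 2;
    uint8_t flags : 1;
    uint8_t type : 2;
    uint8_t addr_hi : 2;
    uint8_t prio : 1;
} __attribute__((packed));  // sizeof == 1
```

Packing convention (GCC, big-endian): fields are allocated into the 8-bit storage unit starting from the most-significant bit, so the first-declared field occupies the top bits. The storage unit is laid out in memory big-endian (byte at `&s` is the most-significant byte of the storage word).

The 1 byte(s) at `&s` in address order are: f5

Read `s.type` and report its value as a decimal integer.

2

[0]=0xf5 (big-endian) → word 0xf5
slot:2 @ bit 6 → (0xf5>>6)&0x3 = 0x3
flags:1 @ bit 5 → (0xf5>>5)&0x1 = 0x1
type:2 @ bit 3 → (0xf5>>3)&0x3 = 0x2  ←
addr_hi:2 @ bit 1 → (0xf5>>1)&0x3 = 0x2
prio:1 @ bit 0 → (0xf5>>0)&0x1 = 0x1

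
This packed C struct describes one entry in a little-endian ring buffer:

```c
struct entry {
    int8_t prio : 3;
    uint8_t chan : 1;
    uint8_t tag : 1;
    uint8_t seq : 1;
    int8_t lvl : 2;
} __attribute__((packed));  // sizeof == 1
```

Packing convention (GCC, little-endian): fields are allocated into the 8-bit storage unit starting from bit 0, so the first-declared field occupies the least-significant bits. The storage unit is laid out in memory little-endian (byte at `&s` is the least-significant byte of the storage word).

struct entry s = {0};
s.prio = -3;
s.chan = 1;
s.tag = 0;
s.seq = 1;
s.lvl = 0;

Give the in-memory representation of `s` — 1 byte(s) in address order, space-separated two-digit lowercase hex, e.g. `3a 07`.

2d

[0+:3] prio=-3 & 0x7 = 0x5; word=0x05
[3+:1] chan=1 & 0x1 = 0x1; word=0x0d
[4+:1] tag=0 & 0x1 = 0x0; word=0x0d
[5+:1] seq=1 & 0x1 = 0x1; word=0x2d
[6+:2] lvl=0 & 0x3 = 0x0; word=0x2d
word = 0x2d → little-endian bytes:
  [0]=0x2d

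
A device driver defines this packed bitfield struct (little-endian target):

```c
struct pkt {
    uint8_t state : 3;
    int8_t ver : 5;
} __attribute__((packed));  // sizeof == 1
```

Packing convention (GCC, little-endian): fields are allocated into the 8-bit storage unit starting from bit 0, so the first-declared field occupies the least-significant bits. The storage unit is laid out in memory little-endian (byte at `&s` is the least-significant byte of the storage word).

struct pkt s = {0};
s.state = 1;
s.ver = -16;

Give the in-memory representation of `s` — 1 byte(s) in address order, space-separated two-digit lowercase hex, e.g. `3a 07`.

81

state:3 = 1 → 0x1 << 0 → word 0x01
ver:5 = -16 → 0x10 << 3 → word 0x81
word = 0x81 → little-endian bytes:
  [0]=0x81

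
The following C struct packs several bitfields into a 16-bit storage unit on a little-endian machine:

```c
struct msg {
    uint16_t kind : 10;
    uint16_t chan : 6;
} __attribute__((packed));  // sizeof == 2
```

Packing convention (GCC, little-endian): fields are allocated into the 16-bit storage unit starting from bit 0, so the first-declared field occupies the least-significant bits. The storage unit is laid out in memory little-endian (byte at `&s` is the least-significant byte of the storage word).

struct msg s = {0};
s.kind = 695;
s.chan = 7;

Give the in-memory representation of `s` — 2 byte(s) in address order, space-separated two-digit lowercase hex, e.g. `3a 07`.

[0+:10] kind=695 & 0x3ff = 0x2b7; word=0x02b7
[10+:6] chan=7 & 0x3f = 0x7; word=0x1eb7
word = 0x1eb7 → little-endian bytes:
  [0]=0xb7  [1]=0x1e

b7 1e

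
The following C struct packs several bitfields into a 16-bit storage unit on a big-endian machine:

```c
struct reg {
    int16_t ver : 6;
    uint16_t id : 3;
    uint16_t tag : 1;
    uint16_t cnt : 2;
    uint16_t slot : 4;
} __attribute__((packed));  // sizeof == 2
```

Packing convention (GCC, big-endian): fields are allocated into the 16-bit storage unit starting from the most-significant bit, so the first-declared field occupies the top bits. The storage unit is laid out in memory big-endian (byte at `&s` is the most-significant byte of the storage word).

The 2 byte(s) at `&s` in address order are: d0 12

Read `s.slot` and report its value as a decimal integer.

[0]=0xd0 [1]=0x12 (big-endian) → word 0xd012
ver:6 @ bit 10 → (0xd012>>10)&0x3f = 0x34
id:3 @ bit 7 → (0xd012>>7)&0x7 = 0x0
tag:1 @ bit 6 → (0xd012>>6)&0x1 = 0x0
cnt:2 @ bit 4 → (0xd012>>4)&0x3 = 0x1
slot:4 @ bit 0 → (0xd012>>0)&0xf = 0x2  ←

2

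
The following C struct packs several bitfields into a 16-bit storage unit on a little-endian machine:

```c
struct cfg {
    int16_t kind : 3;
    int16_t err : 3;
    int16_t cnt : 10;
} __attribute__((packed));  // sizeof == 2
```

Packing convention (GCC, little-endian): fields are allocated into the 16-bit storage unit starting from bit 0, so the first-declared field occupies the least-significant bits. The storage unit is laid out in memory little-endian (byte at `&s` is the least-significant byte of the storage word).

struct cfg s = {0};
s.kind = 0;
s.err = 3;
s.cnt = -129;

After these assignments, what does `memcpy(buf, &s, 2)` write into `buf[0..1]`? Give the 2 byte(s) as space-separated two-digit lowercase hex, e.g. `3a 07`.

d8 df

[0+:3] kind=0 & 0x7 = 0x0; word=0x0000
[3+:3] err=3 & 0x7 = 0x3; word=0x0018
[6+:10] cnt=-129 & 0x3ff = 0x37f; word=0xdfd8
word = 0xdfd8 → little-endian bytes:
  [0]=0xd8  [1]=0xdf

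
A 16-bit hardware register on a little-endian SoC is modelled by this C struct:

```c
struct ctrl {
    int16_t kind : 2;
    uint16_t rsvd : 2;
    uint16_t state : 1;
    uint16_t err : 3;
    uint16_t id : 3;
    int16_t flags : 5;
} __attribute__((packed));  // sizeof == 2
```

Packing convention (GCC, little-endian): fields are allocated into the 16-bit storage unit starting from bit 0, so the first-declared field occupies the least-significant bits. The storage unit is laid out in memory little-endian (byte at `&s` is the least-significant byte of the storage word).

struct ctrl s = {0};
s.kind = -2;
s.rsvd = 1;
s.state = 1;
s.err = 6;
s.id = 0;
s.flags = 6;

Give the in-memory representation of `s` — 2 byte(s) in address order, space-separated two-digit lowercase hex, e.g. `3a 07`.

kind:2 = -2 → 0x2 << 0 → word 0x0002
rsvd:2 = 1 → 0x1 << 2 → word 0x0006
state:1 = 1 → 0x1 << 4 → word 0x0016
err:3 = 6 → 0x6 << 5 → word 0x00d6
id:3 = 0 → 0x0 << 8 → word 0x00d6
flags:5 = 6 → 0x6 << 11 → word 0x30d6
word = 0x30d6 → little-endian bytes:
  [0]=0xd6  [1]=0x30

d6 30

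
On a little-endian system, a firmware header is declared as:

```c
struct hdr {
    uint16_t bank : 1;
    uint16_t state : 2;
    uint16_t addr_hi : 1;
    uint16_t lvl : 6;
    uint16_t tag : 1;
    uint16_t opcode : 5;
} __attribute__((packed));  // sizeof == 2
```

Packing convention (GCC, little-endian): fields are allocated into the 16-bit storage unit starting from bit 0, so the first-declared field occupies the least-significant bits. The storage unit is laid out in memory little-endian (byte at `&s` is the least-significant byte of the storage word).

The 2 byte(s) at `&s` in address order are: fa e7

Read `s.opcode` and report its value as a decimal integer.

[0]=0xfa [1]=0xe7 (little-endian) → word 0xe7fa
bank [0+:1] = (word>>0) & 0x1 = 0
state [1+:2] = (word>>1) & 0x3 = 1
addr_hi [3+:1] = (word>>3) & 0x1 = 1
lvl [4+:6] = (word>>4) & 0x3f = 63
tag [10+:1] = (word>>10) & 0x1 = 1
opcode [11+:5] = (word>>11) & 0x1f = 28  ←

28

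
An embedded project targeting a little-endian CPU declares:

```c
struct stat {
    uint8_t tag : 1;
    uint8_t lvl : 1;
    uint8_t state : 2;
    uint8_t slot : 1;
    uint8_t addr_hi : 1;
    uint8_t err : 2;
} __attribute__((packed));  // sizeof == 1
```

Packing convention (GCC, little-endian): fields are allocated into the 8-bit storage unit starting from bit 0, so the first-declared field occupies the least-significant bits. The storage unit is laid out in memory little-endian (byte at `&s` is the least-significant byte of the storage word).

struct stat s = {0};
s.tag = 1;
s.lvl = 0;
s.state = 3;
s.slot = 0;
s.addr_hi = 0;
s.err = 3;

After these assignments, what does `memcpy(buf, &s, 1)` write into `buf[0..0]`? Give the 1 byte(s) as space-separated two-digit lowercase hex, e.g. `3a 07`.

[0+:1] tag=1 & 0x1 = 0x1; word=0x01
[1+:1] lvl=0 & 0x1 = 0x0; word=0x01
[2+:2] state=3 & 0x3 = 0x3; word=0x0d
[4+:1] slot=0 & 0x1 = 0x0; word=0x0d
[5+:1] addr_hi=0 & 0x1 = 0x0; word=0x0d
[6+:2] err=3 & 0x3 = 0x3; word=0xcd
word = 0xcd → little-endian bytes:
  [0]=0xcd

cd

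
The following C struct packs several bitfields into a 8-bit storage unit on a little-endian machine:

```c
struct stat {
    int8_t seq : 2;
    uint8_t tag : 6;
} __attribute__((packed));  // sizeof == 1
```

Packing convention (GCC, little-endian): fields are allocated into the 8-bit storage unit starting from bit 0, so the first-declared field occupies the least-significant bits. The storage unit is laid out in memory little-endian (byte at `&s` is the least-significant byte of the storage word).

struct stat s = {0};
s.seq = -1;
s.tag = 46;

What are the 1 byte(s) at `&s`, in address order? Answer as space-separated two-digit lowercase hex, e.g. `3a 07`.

seq (2b) val=-1 bits=0x3 at bit 0: 0x03
tag (6b) val=46 bits=0x2e at bit 2: 0xbb
word = 0xbb → little-endian bytes:
  [0]=0xbb

bb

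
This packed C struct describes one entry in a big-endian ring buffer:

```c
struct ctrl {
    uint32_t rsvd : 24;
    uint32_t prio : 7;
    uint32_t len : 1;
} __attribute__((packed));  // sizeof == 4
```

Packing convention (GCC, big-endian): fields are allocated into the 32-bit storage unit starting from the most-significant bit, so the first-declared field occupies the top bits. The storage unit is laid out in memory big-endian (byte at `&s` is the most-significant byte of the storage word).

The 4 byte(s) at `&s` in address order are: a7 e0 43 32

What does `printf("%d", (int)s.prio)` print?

[0]=0xa7 [1]=0xe0 [2]=0x43 [3]=0x32 (big-endian) → word 0xa7e04332
rsvd [8+:24] = (word>>8) & 0xffffff = 11001923
prio [1+:7] = (word>>1) & 0x7f = 25  ←
len [0+:1] = (word>>0) & 0x1 = 0

25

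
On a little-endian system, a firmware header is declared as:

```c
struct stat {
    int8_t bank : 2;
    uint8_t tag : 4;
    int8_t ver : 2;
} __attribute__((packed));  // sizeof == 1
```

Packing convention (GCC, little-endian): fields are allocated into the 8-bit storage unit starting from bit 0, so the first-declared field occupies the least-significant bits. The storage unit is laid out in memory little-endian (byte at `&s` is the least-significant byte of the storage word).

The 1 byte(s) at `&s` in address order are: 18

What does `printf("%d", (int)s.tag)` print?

[0]=0x18 (little-endian) → word 0x18
bank [0+:2] = (word>>0) & 0x3 = 0
tag [2+:4] = (word>>2) & 0xf = 6  ←
ver [6+:2] = (word>>6) & 0x3 = 0

6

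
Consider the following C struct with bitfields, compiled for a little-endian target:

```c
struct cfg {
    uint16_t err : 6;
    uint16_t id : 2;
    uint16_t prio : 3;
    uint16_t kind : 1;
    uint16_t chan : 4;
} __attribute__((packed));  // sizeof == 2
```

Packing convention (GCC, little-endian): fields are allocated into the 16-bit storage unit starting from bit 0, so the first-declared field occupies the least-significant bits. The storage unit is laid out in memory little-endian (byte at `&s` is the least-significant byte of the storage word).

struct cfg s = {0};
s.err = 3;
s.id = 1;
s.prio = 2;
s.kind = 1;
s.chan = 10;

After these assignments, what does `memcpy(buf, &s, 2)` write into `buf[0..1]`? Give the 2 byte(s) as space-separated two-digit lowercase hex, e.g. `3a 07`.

43 aa

[0+:6] err=3 & 0x3f = 0x3; word=0x0003
[6+:2] id=1 & 0x3 = 0x1; word=0x0043
[8+:3] prio=2 & 0x7 = 0x2; word=0x0243
[11+:1] kind=1 & 0x1 = 0x1; word=0x0a43
[12+:4] chan=10 & 0xf = 0xa; word=0xaa43
word = 0xaa43 → little-endian bytes:
  [0]=0x43  [1]=0xaa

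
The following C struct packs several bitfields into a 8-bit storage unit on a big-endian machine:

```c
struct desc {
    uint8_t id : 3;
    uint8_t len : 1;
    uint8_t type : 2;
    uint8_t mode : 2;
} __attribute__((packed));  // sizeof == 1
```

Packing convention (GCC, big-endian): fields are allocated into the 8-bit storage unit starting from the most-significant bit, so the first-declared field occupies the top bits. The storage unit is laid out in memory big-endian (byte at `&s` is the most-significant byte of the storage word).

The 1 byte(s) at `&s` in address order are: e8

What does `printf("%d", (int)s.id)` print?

[0]=0xe8 (big-endian) → word 0xe8
id [5+:3] = (word>>5) & 0x7 = 7  ←
len [4+:1] = (word>>4) & 0x1 = 0
type [2+:2] = (word>>2) & 0x3 = 2
mode [0+:2] = (word>>0) & 0x3 = 0

7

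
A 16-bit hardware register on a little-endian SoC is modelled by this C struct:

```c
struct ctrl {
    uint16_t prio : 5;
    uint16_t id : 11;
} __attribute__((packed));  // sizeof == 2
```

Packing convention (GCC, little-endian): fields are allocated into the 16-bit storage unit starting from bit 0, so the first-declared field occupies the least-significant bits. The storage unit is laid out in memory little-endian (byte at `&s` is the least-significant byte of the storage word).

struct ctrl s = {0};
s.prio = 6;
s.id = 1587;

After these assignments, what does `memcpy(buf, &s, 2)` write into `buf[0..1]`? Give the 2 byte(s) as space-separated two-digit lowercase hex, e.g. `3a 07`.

prio:5 = 6 → 0x6 << 0 → word 0x0006
id:11 = 1587 → 0x633 << 5 → word 0xc666
word = 0xc666 → little-endian bytes:
  [0]=0x66  [1]=0xc6

66 c6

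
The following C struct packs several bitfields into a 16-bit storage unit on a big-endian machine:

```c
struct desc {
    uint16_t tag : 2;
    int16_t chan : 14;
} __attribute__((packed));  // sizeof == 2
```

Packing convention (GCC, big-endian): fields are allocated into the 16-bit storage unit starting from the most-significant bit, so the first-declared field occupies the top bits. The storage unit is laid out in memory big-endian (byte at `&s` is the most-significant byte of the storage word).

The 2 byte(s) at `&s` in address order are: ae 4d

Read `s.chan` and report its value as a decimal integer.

-4531

[0]=0xae [1]=0x4d (big-endian) → word 0xae4d
tag [14+:2] = (word>>14) & 0x3 = 2
chan [0+:14] = (word>>0) & 0x3fff = 11853  ←
chan signed 14b, MSB=1: 11853 - 16384 = -4531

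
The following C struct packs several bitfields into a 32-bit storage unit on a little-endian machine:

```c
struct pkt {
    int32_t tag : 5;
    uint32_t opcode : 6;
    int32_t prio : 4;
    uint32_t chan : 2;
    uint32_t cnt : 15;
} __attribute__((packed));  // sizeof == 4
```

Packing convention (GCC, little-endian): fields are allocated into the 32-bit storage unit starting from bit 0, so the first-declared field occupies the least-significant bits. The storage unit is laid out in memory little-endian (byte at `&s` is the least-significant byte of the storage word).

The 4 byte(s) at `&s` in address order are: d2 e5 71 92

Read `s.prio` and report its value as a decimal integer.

-4

[0]=0xd2 [1]=0xe5 [2]=0x71 [3]=0x92 (little-endian) → word 0x9271e5d2
tag [0+:5] = (word>>0) & 0x1f = 18
opcode [5+:6] = (word>>5) & 0x3f = 46
prio [11+:4] = (word>>11) & 0xf = 12  ←
chan [15+:2] = (word>>15) & 0x3 = 3
cnt [17+:15] = (word>>17) & 0x7fff = 18744
prio signed 4b, MSB=1: 12 - 16 = -4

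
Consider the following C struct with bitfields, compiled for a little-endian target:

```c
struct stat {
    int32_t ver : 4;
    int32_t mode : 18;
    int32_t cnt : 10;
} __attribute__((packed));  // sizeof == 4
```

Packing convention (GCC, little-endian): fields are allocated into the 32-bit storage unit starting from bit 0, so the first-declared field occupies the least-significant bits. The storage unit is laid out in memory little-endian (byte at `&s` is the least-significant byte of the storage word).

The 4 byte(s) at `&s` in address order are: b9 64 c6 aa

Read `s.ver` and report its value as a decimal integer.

[0]=0xb9 [1]=0x64 [2]=0xc6 [3]=0xaa (little-endian) → word 0xaac664b9
ver [0+:4] = (word>>0) & 0xf = 9  ←
mode [4+:18] = (word>>4) & 0x3ffff = 26187
cnt [22+:10] = (word>>22) & 0x3ff = 683
ver signed 4b, MSB=1: 9 - 16 = -7

-7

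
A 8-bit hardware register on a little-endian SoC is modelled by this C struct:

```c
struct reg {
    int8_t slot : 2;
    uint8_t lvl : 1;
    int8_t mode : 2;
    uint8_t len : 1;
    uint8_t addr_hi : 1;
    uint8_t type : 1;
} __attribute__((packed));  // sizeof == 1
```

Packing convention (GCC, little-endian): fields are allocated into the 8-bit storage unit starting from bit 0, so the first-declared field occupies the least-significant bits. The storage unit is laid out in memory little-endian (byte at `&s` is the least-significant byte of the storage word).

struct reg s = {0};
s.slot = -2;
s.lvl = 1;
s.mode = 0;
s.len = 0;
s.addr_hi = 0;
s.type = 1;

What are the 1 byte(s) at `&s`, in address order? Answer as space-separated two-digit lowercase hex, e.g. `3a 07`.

86

[0+:2] slot=-2 & 0x3 = 0x2; word=0x02
[2+:1] lvl=1 & 0x1 = 0x1; word=0x06
[3+:2] mode=0 & 0x3 = 0x0; word=0x06
[5+:1] len=0 & 0x1 = 0x0; word=0x06
[6+:1] addr_hi=0 & 0x1 = 0x0; word=0x06
[7+:1] type=1 & 0x1 = 0x1; word=0x86
word = 0x86 → little-endian bytes:
  [0]=0x86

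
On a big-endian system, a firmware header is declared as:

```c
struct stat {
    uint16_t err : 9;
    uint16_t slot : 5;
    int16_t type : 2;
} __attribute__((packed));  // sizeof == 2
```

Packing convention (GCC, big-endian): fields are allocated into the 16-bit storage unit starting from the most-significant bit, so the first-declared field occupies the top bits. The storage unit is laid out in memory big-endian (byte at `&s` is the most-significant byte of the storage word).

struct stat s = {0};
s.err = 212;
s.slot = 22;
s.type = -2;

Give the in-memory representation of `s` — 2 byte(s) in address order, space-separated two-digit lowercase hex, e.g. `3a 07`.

err (9b) val=212 bits=0xd4 at bit 7: 0x6a00
slot (5b) val=22 bits=0x16 at bit 2: 0x6a58
type (2b) val=-2 bits=0x2 at bit 0: 0x6a5a
word = 0x6a5a → big-endian bytes:
  [0]=0x6a  [1]=0x5a

6a 5a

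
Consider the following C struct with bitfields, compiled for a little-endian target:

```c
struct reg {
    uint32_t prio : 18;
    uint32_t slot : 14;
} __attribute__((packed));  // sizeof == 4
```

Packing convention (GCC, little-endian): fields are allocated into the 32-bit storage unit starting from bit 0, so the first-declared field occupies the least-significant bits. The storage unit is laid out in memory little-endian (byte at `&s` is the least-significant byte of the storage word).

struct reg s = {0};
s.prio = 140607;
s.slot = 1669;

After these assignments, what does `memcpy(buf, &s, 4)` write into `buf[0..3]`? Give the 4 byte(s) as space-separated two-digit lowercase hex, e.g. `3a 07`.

3f 25 16 1a

[0+:18] prio=140607 & 0x3ffff = 0x2253f; word=0x0002253f
[18+:14] slot=1669 & 0x3fff = 0x685; word=0x1a16253f
word = 0x1a16253f → little-endian bytes:
  [0]=0x3f  [1]=0x25  [2]=0x16  [3]=0x1a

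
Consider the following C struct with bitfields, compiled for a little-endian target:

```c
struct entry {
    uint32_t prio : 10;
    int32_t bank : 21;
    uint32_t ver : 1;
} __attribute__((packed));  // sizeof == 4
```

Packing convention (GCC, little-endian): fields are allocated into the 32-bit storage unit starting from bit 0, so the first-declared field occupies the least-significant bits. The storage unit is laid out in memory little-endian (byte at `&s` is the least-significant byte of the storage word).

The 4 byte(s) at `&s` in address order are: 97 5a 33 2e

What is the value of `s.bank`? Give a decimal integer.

[0]=0x97 [1]=0x5a [2]=0x33 [3]=0x2e (little-endian) → word 0x2e335a97
prio:10 @ bit 0 → (0x2e335a97>>0)&0x3ff = 0x297
bank:21 @ bit 10 → (0x2e335a97>>10)&0x1fffff = 0xb8cd6  ←
ver:1 @ bit 31 → (0x2e335a97>>31)&0x1 = 0x0
bank signed 21b, MSB=0: value = 756950

756950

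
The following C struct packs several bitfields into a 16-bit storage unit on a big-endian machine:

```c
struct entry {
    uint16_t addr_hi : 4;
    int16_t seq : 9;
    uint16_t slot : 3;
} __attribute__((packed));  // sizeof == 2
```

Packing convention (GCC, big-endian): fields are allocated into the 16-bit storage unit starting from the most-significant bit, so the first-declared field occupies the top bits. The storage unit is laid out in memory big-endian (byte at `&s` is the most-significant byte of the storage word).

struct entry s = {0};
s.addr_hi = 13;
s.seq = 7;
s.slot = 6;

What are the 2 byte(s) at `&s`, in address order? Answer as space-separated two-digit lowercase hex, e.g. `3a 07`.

d0 3e

[12+:4] addr_hi=13 & 0xf = 0xd; word=0xd000
[3+:9] seq=7 & 0x1ff = 0x7; word=0xd038
[0+:3] slot=6 & 0x7 = 0x6; word=0xd03e
word = 0xd03e → big-endian bytes:
  [0]=0xd0  [1]=0x3e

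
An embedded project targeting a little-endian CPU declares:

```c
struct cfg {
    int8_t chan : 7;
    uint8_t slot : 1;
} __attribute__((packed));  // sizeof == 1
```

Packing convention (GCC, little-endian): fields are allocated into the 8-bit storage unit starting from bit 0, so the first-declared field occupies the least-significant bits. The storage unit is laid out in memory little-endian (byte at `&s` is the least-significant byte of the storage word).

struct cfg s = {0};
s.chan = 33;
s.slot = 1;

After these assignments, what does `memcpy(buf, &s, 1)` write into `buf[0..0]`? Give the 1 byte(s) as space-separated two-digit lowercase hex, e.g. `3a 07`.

a1

[0+:7] chan=33 & 0x7f = 0x21; word=0x21
[7+:1] slot=1 & 0x1 = 0x1; word=0xa1
word = 0xa1 → little-endian bytes:
  [0]=0xa1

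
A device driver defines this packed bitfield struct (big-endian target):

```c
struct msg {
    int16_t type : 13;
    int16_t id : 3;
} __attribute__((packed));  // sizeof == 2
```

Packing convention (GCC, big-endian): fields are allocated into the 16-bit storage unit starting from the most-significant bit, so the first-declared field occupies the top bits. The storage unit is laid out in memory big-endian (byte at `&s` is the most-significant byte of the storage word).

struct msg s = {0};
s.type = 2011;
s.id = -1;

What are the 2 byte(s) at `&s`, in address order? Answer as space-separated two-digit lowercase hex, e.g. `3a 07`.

[3+:13] type=2011 & 0x1fff = 0x7db; word=0x3ed8
[0+:3] id=-1 & 0x7 = 0x7; word=0x3edf
word = 0x3edf → big-endian bytes:
  [0]=0x3e  [1]=0xdf

3e df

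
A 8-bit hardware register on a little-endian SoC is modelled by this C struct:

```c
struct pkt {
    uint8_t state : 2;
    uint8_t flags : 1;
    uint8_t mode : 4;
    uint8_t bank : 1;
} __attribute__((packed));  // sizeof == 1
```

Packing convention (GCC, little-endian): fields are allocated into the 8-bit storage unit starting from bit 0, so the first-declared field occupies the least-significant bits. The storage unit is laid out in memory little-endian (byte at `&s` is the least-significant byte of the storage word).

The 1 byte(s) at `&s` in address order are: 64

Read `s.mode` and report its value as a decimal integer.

12

[0]=0x64 (little-endian) → word 0x64
state [0+:2] = (word>>0) & 0x3 = 0
flags [2+:1] = (word>>2) & 0x1 = 1
mode [3+:4] = (word>>3) & 0xf = 12  ←
bank [7+:1] = (word>>7) & 0x1 = 0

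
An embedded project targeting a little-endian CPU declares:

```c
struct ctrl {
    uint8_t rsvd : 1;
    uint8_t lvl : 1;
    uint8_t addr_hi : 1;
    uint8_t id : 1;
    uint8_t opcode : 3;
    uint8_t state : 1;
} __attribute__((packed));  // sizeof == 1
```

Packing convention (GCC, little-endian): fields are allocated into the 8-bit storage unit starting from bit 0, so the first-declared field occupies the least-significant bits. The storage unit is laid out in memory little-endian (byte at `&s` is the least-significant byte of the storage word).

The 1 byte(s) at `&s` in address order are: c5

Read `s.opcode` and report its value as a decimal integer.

[0]=0xc5 (little-endian) → word 0xc5
rsvd [0+:1] = (word>>0) & 0x1 = 1
lvl [1+:1] = (word>>1) & 0x1 = 0
addr_hi [2+:1] = (word>>2) & 0x1 = 1
id [3+:1] = (word>>3) & 0x1 = 0
opcode [4+:3] = (word>>4) & 0x7 = 4  ←
state [7+:1] = (word>>7) & 0x1 = 1

4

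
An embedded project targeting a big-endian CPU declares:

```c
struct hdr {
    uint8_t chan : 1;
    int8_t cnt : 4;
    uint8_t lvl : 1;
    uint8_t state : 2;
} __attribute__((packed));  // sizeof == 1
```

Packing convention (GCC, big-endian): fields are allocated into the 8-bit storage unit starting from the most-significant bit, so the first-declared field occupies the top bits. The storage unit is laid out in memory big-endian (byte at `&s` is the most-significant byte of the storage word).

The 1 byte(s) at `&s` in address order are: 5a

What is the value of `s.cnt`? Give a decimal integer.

[0]=0x5a (big-endian) → word 0x5a
chan:1 @ bit 7 → (0x5a>>7)&0x1 = 0x0
cnt:4 @ bit 3 → (0x5a>>3)&0xf = 0xb  ←
lvl:1 @ bit 2 → (0x5a>>2)&0x1 = 0x0
state:2 @ bit 0 → (0x5a>>0)&0x3 = 0x2
cnt signed 4b, MSB=1: 11 - 16 = -5

-5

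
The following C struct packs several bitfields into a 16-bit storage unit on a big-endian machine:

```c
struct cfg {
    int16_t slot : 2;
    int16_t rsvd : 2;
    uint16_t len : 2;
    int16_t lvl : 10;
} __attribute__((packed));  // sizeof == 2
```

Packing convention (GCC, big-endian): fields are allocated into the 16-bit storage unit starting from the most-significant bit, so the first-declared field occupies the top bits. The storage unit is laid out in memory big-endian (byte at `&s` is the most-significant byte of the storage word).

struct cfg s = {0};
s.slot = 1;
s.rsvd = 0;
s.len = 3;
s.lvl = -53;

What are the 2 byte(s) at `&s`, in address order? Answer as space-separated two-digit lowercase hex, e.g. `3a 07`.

4f cb

slot (2b) val=1 bits=0x1 at bit 14: 0x4000
rsvd (2b) val=0 bits=0x0 at bit 12: 0x4000
len (2b) val=3 bits=0x3 at bit 10: 0x4c00
lvl (10b) val=-53 bits=0x3cb at bit 0: 0x4fcb
word = 0x4fcb → big-endian bytes:
  [0]=0x4f  [1]=0xcb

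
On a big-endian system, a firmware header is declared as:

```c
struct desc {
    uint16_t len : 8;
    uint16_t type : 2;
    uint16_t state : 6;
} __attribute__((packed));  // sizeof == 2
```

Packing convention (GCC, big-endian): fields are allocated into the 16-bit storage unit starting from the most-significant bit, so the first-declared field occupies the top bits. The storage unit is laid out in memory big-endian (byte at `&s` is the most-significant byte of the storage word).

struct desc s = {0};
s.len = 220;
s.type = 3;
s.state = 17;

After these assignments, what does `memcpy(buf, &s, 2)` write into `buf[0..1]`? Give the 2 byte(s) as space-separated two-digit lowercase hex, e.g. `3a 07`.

len:8 = 220 → 0xdc << 8 → word 0xdc00
type:2 = 3 → 0x3 << 6 → word 0xdcc0
state:6 = 17 → 0x11 << 0 → word 0xdcd1
word = 0xdcd1 → big-endian bytes:
  [0]=0xdc  [1]=0xd1

dc d1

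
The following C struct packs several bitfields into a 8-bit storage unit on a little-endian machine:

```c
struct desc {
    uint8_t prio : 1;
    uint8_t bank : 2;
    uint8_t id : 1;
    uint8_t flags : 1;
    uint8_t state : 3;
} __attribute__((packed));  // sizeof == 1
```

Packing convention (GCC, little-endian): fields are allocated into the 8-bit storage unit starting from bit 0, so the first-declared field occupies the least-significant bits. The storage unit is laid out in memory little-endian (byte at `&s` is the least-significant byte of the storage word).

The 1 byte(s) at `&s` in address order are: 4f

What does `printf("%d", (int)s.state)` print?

[0]=0x4f (little-endian) → word 0x4f
prio:1 @ bit 0 → (0x4f>>0)&0x1 = 0x1
bank:2 @ bit 1 → (0x4f>>1)&0x3 = 0x3
id:1 @ bit 3 → (0x4f>>3)&0x1 = 0x1
flags:1 @ bit 4 → (0x4f>>4)&0x1 = 0x0
state:3 @ bit 5 → (0x4f>>5)&0x7 = 0x2  ←

2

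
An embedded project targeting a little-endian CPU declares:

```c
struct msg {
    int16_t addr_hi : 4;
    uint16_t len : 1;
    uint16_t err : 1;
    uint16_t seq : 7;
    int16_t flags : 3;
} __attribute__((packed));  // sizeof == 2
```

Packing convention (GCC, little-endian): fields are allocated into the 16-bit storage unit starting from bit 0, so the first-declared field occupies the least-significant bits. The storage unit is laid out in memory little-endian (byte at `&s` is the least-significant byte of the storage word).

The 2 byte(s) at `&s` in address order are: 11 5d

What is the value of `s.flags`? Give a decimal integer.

[0]=0x11 [1]=0x5d (little-endian) → word 0x5d11
addr_hi:4 @ bit 0 → (0x5d11>>0)&0xf = 0x1
len:1 @ bit 4 → (0x5d11>>4)&0x1 = 0x1
err:1 @ bit 5 → (0x5d11>>5)&0x1 = 0x0
seq:7 @ bit 6 → (0x5d11>>6)&0x7f = 0x74
flags:3 @ bit 13 → (0x5d11>>13)&0x7 = 0x2  ←
flags signed 3b, MSB=0: value = 2

2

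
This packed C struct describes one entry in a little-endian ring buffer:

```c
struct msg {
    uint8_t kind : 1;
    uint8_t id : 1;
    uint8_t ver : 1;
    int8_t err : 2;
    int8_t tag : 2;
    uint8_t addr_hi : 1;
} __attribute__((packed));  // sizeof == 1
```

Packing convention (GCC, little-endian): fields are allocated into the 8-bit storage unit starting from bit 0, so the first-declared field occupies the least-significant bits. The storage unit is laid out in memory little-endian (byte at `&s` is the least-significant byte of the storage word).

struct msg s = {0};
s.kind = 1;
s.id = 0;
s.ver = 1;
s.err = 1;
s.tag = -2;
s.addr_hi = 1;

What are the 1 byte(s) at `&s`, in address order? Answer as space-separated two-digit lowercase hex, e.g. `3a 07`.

cd

kind:1 = 1 → 0x1 << 0 → word 0x01
id:1 = 0 → 0x0 << 1 → word 0x01
ver:1 = 1 → 0x1 << 2 → word 0x05
err:2 = 1 → 0x1 << 3 → word 0x0d
tag:2 = -2 → 0x2 << 5 → word 0x4d
addr_hi:1 = 1 → 0x1 << 7 → word 0xcd
word = 0xcd → little-endian bytes:
  [0]=0xcd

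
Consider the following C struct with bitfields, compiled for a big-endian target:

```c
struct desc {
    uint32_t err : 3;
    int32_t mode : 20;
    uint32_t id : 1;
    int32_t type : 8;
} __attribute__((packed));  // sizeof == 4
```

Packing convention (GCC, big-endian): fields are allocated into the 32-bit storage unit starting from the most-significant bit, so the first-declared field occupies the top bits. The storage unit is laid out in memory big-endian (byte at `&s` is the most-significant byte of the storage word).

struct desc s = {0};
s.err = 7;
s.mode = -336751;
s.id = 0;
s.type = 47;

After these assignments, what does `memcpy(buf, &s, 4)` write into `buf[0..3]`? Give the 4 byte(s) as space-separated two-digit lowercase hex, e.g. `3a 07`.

f5 b9 22 2f

err:3 = 7 → 0x7 << 29 → word 0xe0000000
mode:20 = -336751 → 0xadc91 << 9 → word 0xf5b92200
id:1 = 0 → 0x0 << 8 → word 0xf5b92200
type:8 = 47 → 0x2f << 0 → word 0xf5b9222f
word = 0xf5b9222f → big-endian bytes:
  [0]=0xf5  [1]=0xb9  [2]=0x22  [3]=0x2f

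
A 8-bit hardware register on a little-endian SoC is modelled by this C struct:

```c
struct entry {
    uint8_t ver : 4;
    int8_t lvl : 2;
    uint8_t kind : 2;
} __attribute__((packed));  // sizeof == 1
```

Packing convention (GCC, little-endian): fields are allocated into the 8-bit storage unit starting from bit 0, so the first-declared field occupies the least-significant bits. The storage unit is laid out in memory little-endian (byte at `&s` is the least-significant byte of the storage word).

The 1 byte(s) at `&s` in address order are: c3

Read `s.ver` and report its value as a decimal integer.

[0]=0xc3 (little-endian) → word 0xc3
ver [0+:4] = (word>>0) & 0xf = 3  ←
lvl [4+:2] = (word>>4) & 0x3 = 0
kind [6+:2] = (word>>6) & 0x3 = 3

3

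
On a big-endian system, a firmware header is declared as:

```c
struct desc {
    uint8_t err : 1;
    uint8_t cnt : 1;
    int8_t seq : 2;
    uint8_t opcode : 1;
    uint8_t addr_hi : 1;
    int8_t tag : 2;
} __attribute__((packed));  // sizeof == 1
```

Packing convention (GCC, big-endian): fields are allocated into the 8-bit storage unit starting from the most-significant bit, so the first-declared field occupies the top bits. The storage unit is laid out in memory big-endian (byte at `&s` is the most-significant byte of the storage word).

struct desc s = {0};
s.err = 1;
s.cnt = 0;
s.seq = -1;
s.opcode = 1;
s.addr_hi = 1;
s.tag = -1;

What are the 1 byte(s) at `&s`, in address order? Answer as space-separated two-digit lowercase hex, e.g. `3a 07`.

err (1b) val=1 bits=0x1 at bit 7: 0x80
cnt (1b) val=0 bits=0x0 at bit 6: 0x80
seq (2b) val=-1 bits=0x3 at bit 4: 0xb0
opcode (1b) val=1 bits=0x1 at bit 3: 0xb8
addr_hi (1b) val=1 bits=0x1 at bit 2: 0xbc
tag (2b) val=-1 bits=0x3 at bit 0: 0xbf
word = 0xbf → big-endian bytes:
  [0]=0xbf

bf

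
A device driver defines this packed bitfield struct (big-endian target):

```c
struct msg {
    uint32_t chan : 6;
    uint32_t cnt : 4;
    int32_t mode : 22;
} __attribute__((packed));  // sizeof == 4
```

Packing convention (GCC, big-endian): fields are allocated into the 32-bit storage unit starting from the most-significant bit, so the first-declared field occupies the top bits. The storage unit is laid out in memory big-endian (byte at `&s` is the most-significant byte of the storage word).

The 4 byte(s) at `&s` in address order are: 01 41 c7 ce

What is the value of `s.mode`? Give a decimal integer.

[0]=0x01 [1]=0x41 [2]=0xc7 [3]=0xce (big-endian) → word 0x0141c7ce
chan:6 @ bit 26 → (0x0141c7ce>>26)&0x3f = 0x0
cnt:4 @ bit 22 → (0x0141c7ce>>22)&0xf = 0x5
mode:22 @ bit 0 → (0x0141c7ce>>0)&0x3fffff = 0x1c7ce  ←
mode signed 22b, MSB=0: value = 116686

116686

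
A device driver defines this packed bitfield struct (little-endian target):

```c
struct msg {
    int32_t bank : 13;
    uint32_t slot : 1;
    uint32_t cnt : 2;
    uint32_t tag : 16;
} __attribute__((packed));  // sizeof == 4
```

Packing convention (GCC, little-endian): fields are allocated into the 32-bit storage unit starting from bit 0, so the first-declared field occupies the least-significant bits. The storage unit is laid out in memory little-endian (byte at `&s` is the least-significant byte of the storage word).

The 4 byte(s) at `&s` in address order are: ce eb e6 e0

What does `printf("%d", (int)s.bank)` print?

3022

[0]=0xce [1]=0xeb [2]=0xe6 [3]=0xe0 (little-endian) → word 0xe0e6ebce
bank [0+:13] = (word>>0) & 0x1fff = 3022  ←
slot [13+:1] = (word>>13) & 0x1 = 1
cnt [14+:2] = (word>>14) & 0x3 = 3
tag [16+:16] = (word>>16) & 0xffff = 57574
bank signed 13b, MSB=0: value = 3022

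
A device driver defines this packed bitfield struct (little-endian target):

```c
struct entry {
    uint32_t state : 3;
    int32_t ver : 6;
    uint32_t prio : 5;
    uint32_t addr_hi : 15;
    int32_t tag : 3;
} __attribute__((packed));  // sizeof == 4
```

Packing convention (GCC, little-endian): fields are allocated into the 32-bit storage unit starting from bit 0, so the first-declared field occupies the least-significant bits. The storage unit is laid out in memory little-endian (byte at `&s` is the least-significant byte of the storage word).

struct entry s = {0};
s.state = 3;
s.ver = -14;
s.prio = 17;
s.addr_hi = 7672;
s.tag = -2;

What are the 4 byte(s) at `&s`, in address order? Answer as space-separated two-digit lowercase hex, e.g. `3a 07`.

state:3 = 3 → 0x3 << 0 → word 0x00000003
ver:6 = -14 → 0x32 << 3 → word 0x00000193
prio:5 = 17 → 0x11 << 9 → word 0x00002393
addr_hi:15 = 7672 → 0x1df8 << 14 → word 0x077e2393
tag:3 = -2 → 0x6 << 29 → word 0xc77e2393
word = 0xc77e2393 → little-endian bytes:
  [0]=0x93  [1]=0x23  [2]=0x7e  [3]=0xc7

93 23 7e c7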